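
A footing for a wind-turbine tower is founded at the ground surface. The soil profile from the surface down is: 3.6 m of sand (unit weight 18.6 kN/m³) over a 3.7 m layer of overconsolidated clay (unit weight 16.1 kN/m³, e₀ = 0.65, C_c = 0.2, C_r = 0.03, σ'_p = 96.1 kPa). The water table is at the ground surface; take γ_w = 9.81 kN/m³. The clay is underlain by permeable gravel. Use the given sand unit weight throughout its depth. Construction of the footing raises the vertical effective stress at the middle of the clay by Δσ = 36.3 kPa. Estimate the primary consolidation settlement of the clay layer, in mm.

Mid-depth of clay below the ground surface: z = 3.6 + 3.7/2 = 5.45 m.
Total vertical stress at mid-clay: σ_v = 18.6×3.6 + 16.1×1.85 = 96.745 kPa.
Pore pressure: u = 9.81×(5.45 − 0) = 53.465 kPa.
Initial effective stress: σ'_0 = σ_v − u = 96.745 − 53.465 = 43.28 kPa.
Final effective stress: σ'_f = 43.28 + 36.3 = 79.58 kPa.
σ'_f = 79.58 ≤ σ'_p = 96.1 kPa, so the clay remains overconsolidated and only the recompression index applies:
S_c = C_r·H/(1+e₀)·log₁₀(σ'_f/σ'_0) = 0.03×3.7/1.65×log₁₀(79.58/43.28)
    = 0.067272 × 0.26452 = 0.01779 m

S_c ≈ 17.8 mm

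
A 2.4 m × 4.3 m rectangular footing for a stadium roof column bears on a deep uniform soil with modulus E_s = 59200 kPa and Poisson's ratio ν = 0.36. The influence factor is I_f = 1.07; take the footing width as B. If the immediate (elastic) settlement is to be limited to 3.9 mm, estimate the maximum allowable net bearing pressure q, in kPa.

S_e = q·B·(1−ν²)/E_s · I_f  ⇒  q = S_e·E_s / (B·(1−ν²)·I_f).
q = 0.0039 × 59200 / (2.4 × 0.8704 × 1.07) = 103.3 kPa

q ≈ 103 kPa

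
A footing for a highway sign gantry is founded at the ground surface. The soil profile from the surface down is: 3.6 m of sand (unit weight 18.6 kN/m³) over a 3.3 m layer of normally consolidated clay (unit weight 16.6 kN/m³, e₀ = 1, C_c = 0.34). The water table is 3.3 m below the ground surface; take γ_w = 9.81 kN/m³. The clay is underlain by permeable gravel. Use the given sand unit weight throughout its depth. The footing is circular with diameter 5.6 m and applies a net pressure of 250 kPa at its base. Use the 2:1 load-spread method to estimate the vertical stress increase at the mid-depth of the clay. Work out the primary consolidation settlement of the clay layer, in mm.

Mid-depth of clay below the ground surface: z = 3.6 + 3.3/2 = 5.25 m.
Total vertical stress at mid-clay: σ_v = 18.6×3.6 + 16.6×1.65 = 94.35 kPa.
Pore pressure: u = 9.81×(5.25 − 3.3) = 19.13 kPa.
Initial effective stress: σ'_0 = σ_v − u = 94.35 − 19.13 = 75.22 kPa.
Stress increase at mid-clay by the 2:1 spreading method:
Δσ ≈ qD²/(D+z)² = 250×5.6²/(5.6+5.25)² = 66.597 kPa
Final effective stress: σ'_f = σ'_0 + Δσ = 75.22 + 66.597 = 141.82 kPa.
Normally consolidated clay, so the full stress increment lies on the virgin compression line:
S_c = C_c·H/(1+e₀)·log₁₀(σ'_f/σ'_0) = 0.34×3.3/(1+1)×log₁₀(141.82/75.22)
    = 0.561 × 0.2754 = 0.1545 m

S_c ≈ 154 mm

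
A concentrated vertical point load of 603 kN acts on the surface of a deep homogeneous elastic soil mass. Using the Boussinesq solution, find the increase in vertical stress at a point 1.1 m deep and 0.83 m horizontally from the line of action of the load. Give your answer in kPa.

Boussinesq vertical stress below a point load on an elastic half-space:
Δσ_z = 3P/(2πz²) · [1 + (r/z)²]^(−5/2)
r/z = 0.83/1.1 = 0.75455; [1+(r/z)²]^(−5/2) = 0.32412.
Δσ_z = 3×603/(2π×1.1²) × 0.32412 = 237.94 × 0.32412 = 77.12 kPa

Δσ_z ≈ 77.1 kPa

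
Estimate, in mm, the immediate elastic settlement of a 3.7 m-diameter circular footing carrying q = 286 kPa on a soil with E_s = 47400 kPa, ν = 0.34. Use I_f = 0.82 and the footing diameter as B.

S_e ≈ 16.2 mm

Immediate (elastic) settlement: S_e = q·B·(1−ν²)/E_s · I_f.
S_e = 286 × 3.7 × (1 − 0.34²) / 47400 × 0.82
    = 286 × 3.7 × 0.8844 / 47400 × 0.82
    = 0.01619 m = 16.19 mm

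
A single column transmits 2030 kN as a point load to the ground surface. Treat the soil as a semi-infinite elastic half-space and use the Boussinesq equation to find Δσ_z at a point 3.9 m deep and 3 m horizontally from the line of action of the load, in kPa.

Δσ_z ≈ 19.9 kPa

Boussinesq vertical stress below a point load on an elastic half-space:
Δσ_z = 3P/(2πz²) · [1 + (r/z)²]^(−5/2)
r/z = 3/3.9 = 0.76923; [1+(r/z)²]^(−5/2) = 0.31285.
Δσ_z = 3×2030/(2π×3.9²) × 0.31285 = 63.725 × 0.31285 = 19.94 kPa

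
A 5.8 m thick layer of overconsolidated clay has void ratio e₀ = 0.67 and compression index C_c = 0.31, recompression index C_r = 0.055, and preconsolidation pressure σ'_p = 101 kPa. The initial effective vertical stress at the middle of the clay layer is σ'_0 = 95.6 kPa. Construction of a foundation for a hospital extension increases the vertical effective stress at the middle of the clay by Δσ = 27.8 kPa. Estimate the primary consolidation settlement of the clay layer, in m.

S_c ≈ 0.0982 m

Final effective stress: σ'_f = 95.6 + 27.8 = 123.4 kPa.
σ'_f = 123.4 > σ'_p = 101 kPa, so the stress path crosses the preconsolidation pressure — recompression up to σ'_p, then virgin compression beyond:
S_c = H/(1+e₀)·[C_r·log₁₀(σ'_p/σ'_0) + C_c·log₁₀(σ'_f/σ'_p)]
    = 5.8/1.67 × [0.055×log₁₀(101/95.6) + 0.31×log₁₀(123.4/101)]
    = 3.4731 × [0.0013125 + 0.026968] = 0.09822 m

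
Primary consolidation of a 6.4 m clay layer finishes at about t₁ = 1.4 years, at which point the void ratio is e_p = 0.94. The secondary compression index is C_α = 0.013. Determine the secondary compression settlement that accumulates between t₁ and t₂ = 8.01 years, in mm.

S_s ≈ 32.5 mm

Secondary compression: S_s = C_α·H/(1+e_p)·log₁₀(t₂/t₁)
S_s = 0.013×6.4/(1+0.94)×log₁₀(8.01/1.4)
    = 0.04289 × 0.7575 = 0.03249 m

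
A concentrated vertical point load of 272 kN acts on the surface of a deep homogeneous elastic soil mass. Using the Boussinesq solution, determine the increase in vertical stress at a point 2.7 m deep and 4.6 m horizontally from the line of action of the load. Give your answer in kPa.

Boussinesq vertical stress below a point load on an elastic half-space:
Δσ_z = 3P/(2πz²) · [1 + (r/z)²]^(−5/2)
r/z = 4.6/2.7 = 1.7037; [1+(r/z)²]^(−5/2) = 0.033236.
Δσ_z = 3×272/(2π×2.7²) × 0.033236 = 17.815 × 0.033236 = 0.5921 kPa

Δσ_z ≈ 0.592 kPa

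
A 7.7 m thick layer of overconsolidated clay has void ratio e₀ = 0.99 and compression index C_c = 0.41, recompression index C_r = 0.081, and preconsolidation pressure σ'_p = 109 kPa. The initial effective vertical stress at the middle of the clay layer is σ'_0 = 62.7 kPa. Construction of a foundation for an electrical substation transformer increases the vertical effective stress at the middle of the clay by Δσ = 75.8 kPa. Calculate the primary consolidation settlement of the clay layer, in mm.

S_c ≈ 240 mm

Final effective stress: σ'_f = 62.7 + 75.8 = 138.5 kPa.
σ'_f = 138.5 > σ'_p = 109 kPa, so the stress path crosses the preconsolidation pressure — recompression up to σ'_p, then virgin compression beyond:
S_c = H/(1+e₀)·[C_r·log₁₀(σ'_p/σ'_0) + C_c·log₁₀(σ'_f/σ'_p)]
    = 7.7/1.99 × [0.081×log₁₀(109/62.7) + 0.41×log₁₀(138.5/109)]
    = 3.8693 × [0.019453 + 0.04265] = 0.2403 m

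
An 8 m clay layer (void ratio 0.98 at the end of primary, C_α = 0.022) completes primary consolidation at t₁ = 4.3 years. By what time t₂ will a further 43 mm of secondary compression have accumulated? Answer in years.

t₂ ≈ 13.1 years

S_s = C_α·H/(1+e_p)·log₁₀(t₂/t₁) ⇒ log₁₀(t₂/t₁) = S_s·(1+e_p)/(C_α·H).
log₁₀(t₂/t₁) = 0.043 × (1+0.98) / (0.022×8) = 0.4838
t₂ = t₁ × 10^0.4838 = 4.3 × 3.046 = 13.1 years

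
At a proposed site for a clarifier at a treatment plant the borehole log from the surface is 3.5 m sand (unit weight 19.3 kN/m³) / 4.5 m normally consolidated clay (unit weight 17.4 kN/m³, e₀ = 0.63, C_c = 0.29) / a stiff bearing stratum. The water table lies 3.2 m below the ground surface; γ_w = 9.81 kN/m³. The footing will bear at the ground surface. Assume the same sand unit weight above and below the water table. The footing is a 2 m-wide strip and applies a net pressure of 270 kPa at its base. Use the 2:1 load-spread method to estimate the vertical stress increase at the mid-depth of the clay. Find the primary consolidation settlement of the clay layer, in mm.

Mid-depth of clay below the ground surface: z = 3.5 + 4.5/2 = 5.75 m.
Total vertical stress at mid-clay: σ_v = 19.3×3.5 + 17.4×2.25 = 106.7 kPa.
Pore pressure: u = 9.81×(5.75 − 3.2) = 25.015 kPa.
Initial effective stress: σ'_0 = σ_v − u = 106.7 − 25.015 = 81.685 kPa.
Stress increase at mid-clay by the 2:1 spreading method:
Δσ = qB/(B+z) = 270×2/(2+5.75) = 69.677 kPa
Final effective stress: σ'_f = σ'_0 + Δσ = 81.685 + 69.677 = 151.36 kPa.
Normally consolidated clay, so the full stress increment lies on the virgin compression line:
S_c = C_c·H/(1+e₀)·log₁₀(σ'_f/σ'_0) = 0.29×4.5/(1+0.63)×log₁₀(151.36/81.685)
    = 0.80061 × 0.26787 = 0.2145 m

S_c ≈ 214 mm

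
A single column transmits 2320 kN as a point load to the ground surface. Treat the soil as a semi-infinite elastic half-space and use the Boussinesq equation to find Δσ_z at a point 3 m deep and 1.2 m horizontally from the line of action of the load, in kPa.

Δσ_z ≈ 84.9 kPa

Boussinesq vertical stress below a point load on an elastic half-space:
Δσ_z = 3P/(2πz²) · [1 + (r/z)²]^(−5/2)
r/z = 1.2/3 = 0.4; [1+(r/z)²]^(−5/2) = 0.69001.
Δσ_z = 3×2320/(2π×3²) × 0.69001 = 123.08 × 0.69001 = 84.93 kPa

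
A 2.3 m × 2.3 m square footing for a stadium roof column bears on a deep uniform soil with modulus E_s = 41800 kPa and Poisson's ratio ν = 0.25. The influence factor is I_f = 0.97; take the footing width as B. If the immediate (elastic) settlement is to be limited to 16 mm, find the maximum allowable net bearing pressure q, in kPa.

S_e = q·B·(1−ν²)/E_s · I_f  ⇒  q = S_e·E_s / (B·(1−ν²)·I_f).
q = 0.016 × 41800 / (2.3 × 0.9375 × 0.97) = 319.8 kPa

q ≈ 320 kPa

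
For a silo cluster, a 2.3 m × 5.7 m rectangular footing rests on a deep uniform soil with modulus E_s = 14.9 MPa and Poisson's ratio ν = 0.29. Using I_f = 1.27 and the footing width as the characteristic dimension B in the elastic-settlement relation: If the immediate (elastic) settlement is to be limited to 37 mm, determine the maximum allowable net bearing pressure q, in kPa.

q ≈ 206 kPa

E_s = 14.9 MPa = 14900 kPa.
S_e = q·B·(1−ν²)/E_s · I_f  ⇒  q = S_e·E_s / (B·(1−ν²)·I_f).
q = 0.037 × 14900 / (2.3 × 0.9159 × 1.27) = 206.1 kPa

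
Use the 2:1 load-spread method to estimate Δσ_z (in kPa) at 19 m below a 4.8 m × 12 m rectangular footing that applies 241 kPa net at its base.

Δσ_z ≈ 18.8 kPa

By the 2:1 method the load spreads at 1 horizontal : 2 vertical, so at depth z the loaded area has grown by z in each plan dimension:
Δσ = qBL/((B+z)(L+z)) = 241×4.8×12/((4.8+19)(12+19)) = 18.815 kPa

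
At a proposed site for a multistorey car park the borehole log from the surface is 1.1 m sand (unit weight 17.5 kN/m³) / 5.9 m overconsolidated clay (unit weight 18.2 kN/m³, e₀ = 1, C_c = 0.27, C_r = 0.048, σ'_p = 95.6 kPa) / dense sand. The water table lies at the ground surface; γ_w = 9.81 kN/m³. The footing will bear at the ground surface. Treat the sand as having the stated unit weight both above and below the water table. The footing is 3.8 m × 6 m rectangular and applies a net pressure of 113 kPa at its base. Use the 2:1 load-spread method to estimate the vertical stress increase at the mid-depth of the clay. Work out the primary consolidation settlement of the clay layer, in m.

S_c ≈ 0.0421 m

Mid-depth of clay below the ground surface: z = 1.1 + 5.9/2 = 4.05 m.
Total vertical stress at mid-clay: σ_v = 17.5×1.1 + 18.2×2.95 = 72.94 kPa.
Pore pressure: u = 9.81×(4.05 − 0) = 39.73 kPa.
Initial effective stress: σ'_0 = σ_v − u = 72.94 − 39.73 = 33.21 kPa.
Stress increase at mid-clay by the 2:1 spreading method:
Δσ = qBL/((B+z)(L+z)) = 113×3.8×6/((3.8+4.05)(6+4.05)) = 32.657 kPa
Final effective stress: σ'_f = 33.21 + 32.657 = 65.867 kPa.
σ'_f = 65.867 ≤ σ'_p = 95.6 kPa, so the clay remains overconsolidated and only the recompression index applies:
S_c = C_r·H/(1+e₀)·log₁₀(σ'_f/σ'_0) = 0.048×5.9/2×log₁₀(65.867/33.21)
    = 0.1416 × 0.2974 = 0.04211 m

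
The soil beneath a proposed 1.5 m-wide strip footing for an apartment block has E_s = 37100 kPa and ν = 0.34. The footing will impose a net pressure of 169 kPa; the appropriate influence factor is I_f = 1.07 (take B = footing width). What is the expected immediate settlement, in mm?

S_e ≈ 6.47 mm

Immediate (elastic) settlement: S_e = q·B·(1−ν²)/E_s · I_f.
S_e = 169 × 1.5 × (1 − 0.34²) / 37100 × 1.07
    = 169 × 1.5 × 0.8844 / 37100 × 1.07
    = 0.006466 m = 6.466 mm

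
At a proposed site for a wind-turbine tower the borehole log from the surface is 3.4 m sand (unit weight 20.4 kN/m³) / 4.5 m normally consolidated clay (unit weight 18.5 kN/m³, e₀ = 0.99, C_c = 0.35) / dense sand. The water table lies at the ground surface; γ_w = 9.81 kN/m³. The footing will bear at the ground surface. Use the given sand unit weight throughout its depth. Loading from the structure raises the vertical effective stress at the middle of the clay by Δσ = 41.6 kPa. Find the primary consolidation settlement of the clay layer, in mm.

S_c ≈ 192 mm

Mid-depth of clay below the ground surface: z = 3.4 + 4.5/2 = 5.65 m.
Total vertical stress at mid-clay: σ_v = 20.4×3.4 + 18.5×2.25 = 110.98 kPa.
Pore pressure: u = 9.81×(5.65 − 0) = 55.427 kPa.
Initial effective stress: σ'_0 = σ_v − u = 110.98 − 55.427 = 55.553 kPa.
Final effective stress: σ'_f = σ'_0 + Δσ = 55.553 + 41.6 = 97.153 kPa.
Normally consolidated clay, so the full stress increment lies on the virgin compression line:
S_c = C_c·H/(1+e₀)·log₁₀(σ'_f/σ'_0) = 0.35×4.5/(1+0.99)×log₁₀(97.153/55.553)
    = 0.79146 × 0.24275 = 0.1921 m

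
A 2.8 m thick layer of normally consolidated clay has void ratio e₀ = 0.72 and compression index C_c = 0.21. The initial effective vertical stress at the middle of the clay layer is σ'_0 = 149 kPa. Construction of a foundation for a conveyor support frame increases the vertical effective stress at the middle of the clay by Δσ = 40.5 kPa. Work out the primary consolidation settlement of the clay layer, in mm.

S_c ≈ 35.7 mm

Final effective stress: σ'_f = σ'_0 + Δσ = 149 + 40.5 = 189.5 kPa.
Normally consolidated clay, so the full stress increment lies on the virgin compression line:
S_c = C_c·H/(1+e₀)·log₁₀(σ'_f/σ'_0) = 0.21×2.8/(1+0.72)×log₁₀(189.5/149)
    = 0.34186 × 0.10442 = 0.0357 m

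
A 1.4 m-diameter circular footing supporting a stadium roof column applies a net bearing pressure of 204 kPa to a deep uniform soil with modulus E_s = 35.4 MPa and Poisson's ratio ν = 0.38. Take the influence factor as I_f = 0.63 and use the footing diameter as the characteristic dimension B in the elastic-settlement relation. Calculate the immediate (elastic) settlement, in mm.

Immediate (elastic) settlement: S_e = q·B·(1−ν²)/E_s · I_f.
E_s = 35.4 MPa = 35400 kPa.
S_e = 204 × 1.4 × (1 − 0.38²) / 35400 × 0.63
    = 204 × 1.4 × 0.8556 / 35400 × 0.63
    = 0.004349 m = 4.349 mm

S_e ≈ 4.35 mm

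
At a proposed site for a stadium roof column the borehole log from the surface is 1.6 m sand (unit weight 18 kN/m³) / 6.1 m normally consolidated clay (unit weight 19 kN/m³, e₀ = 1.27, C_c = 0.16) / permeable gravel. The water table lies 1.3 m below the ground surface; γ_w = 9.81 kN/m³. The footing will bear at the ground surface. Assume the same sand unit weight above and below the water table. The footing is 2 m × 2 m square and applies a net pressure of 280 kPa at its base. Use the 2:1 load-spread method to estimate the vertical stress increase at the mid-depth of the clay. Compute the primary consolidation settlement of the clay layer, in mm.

S_c ≈ 71.9 mm

Mid-depth of clay below the ground surface: z = 1.6 + 6.1/2 = 4.65 m.
Total vertical stress at mid-clay: σ_v = 18×1.6 + 19×3.05 = 86.75 kPa.
Pore pressure: u = 9.81×(4.65 − 1.3) = 32.864 kPa.
Initial effective stress: σ'_0 = σ_v − u = 86.75 − 32.864 = 53.886 kPa.
Stress increase at mid-clay by the 2:1 spreading method:
Δσ = qBL/((B+z)(L+z)) = 280×2×2/((2+4.65)(2+4.65)) = 25.326 kPa
Final effective stress: σ'_f = σ'_0 + Δσ = 53.886 + 25.326 = 79.212 kPa.
Normally consolidated clay, so the full stress increment lies on the virgin compression line:
S_c = C_c·H/(1+e₀)·log₁₀(σ'_f/σ'_0) = 0.16×6.1/(1+1.27)×log₁₀(79.212/53.886)
    = 0.42996 × 0.16732 = 0.07194 m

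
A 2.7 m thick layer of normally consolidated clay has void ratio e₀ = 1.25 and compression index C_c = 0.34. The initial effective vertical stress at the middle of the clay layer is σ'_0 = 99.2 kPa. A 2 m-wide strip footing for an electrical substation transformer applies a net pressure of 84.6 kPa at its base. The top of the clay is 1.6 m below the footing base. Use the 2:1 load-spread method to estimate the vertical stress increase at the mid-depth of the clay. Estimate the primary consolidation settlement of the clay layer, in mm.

S_c ≈ 52.5 mm

Mid-depth of clay below the footing base: z = 1.6 + 2.7/2 = 2.95 m.
Stress increase at mid-clay by the 2:1 spreading method:
Δσ = qB/(B+z) = 84.6×2/(2+2.95) = 34.182 kPa
Final effective stress: σ'_f = σ'_0 + Δσ = 99.2 + 34.182 = 133.38 kPa.
Normally consolidated clay, so the full stress increment lies on the virgin compression line:
S_c = C_c·H/(1+e₀)·log₁₀(σ'_f/σ'_0) = 0.34×2.7/(1+1.25)×log₁₀(133.38/99.2)
    = 0.408 × 0.12858 = 0.05246 m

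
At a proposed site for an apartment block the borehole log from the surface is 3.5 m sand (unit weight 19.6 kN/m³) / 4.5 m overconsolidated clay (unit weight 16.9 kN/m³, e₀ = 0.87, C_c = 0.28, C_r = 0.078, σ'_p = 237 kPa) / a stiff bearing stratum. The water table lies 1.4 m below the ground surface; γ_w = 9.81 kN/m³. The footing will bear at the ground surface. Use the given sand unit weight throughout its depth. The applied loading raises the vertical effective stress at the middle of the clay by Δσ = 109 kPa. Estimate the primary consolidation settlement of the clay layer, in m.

Mid-depth of clay below the ground surface: z = 3.5 + 4.5/2 = 5.75 m.
Total vertical stress at mid-clay: σ_v = 19.6×3.5 + 16.9×2.25 = 106.62 kPa.
Pore pressure: u = 9.81×(5.75 − 1.4) = 42.673 kPa.
Initial effective stress: σ'_0 = σ_v − u = 106.62 − 42.673 = 63.947 kPa.
Final effective stress: σ'_f = 63.947 + 109 = 172.95 kPa.
σ'_f = 172.95 ≤ σ'_p = 237 kPa, so the clay remains overconsolidated and only the recompression index applies:
S_c = C_r·H/(1+e₀)·log₁₀(σ'_f/σ'_0) = 0.078×4.5/1.87×log₁₀(172.95/63.947)
    = 0.1877 × 0.4321 = 0.0811 m

S_c ≈ 0.0811 m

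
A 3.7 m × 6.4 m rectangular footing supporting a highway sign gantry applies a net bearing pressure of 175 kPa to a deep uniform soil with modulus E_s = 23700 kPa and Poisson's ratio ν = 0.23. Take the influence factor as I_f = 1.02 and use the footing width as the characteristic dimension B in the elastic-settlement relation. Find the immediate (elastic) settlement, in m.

Immediate (elastic) settlement: S_e = q·B·(1−ν²)/E_s · I_f.
S_e = 175 × 3.7 × (1 − 0.23²) / 23700 × 1.02
    = 175 × 3.7 × 0.9471 / 23700 × 1.02
    = 0.02639 m

S_e ≈ 0.0264 m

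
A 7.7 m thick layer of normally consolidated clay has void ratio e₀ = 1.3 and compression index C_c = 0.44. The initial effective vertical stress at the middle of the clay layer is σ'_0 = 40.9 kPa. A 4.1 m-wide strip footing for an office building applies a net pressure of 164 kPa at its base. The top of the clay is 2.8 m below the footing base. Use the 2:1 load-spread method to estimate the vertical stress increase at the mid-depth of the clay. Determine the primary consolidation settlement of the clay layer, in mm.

Mid-depth of clay below the footing base: z = 2.8 + 7.7/2 = 6.65 m.
Stress increase at mid-clay by the 2:1 spreading method:
Δσ = qB/(B+z) = 164×4.1/(4.1+6.65) = 62.549 kPa
Final effective stress: σ'_f = σ'_0 + Δσ = 40.9 + 62.549 = 103.45 kPa.
Normally consolidated clay, so the full stress increment lies on the virgin compression line:
S_c = C_c·H/(1+e₀)·log₁₀(σ'_f/σ'_0) = 0.44×7.7/(1+1.3)×log₁₀(103.45/40.9)
    = 1.473 × 0.40301 = 0.5936 m

S_c ≈ 594 mm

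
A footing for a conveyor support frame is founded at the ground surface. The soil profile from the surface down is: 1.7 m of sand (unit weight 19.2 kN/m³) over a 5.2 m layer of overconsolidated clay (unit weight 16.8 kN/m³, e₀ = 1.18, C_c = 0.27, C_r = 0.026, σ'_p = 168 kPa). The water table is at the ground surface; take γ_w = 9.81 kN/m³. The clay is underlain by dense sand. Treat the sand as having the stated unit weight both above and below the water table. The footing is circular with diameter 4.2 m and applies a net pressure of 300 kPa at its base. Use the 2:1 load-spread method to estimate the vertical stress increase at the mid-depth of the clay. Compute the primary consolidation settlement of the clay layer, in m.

Mid-depth of clay below the ground surface: z = 1.7 + 5.2/2 = 4.3 m.
Total vertical stress at mid-clay: σ_v = 19.2×1.7 + 16.8×2.6 = 76.32 kPa.
Pore pressure: u = 9.81×(4.3 − 0) = 42.183 kPa.
Initial effective stress: σ'_0 = σ_v − u = 76.32 − 42.183 = 34.137 kPa.
Stress increase at mid-clay by the 2:1 spreading method:
Δσ ≈ qD²/(D+z)² = 300×4.2²/(4.2+4.3)² = 73.246 kPa
Final effective stress: σ'_f = 34.137 + 73.246 = 107.38 kPa.
σ'_f = 107.38 ≤ σ'_p = 168 kPa, so the clay remains overconsolidated and only the recompression index applies:
S_c = C_r·H/(1+e₀)·log₁₀(σ'_f/σ'_0) = 0.026×5.2/2.18×log₁₀(107.38/34.137)
    = 0.062018 × 0.4977 = 0.03087 m

S_c ≈ 0.0309 m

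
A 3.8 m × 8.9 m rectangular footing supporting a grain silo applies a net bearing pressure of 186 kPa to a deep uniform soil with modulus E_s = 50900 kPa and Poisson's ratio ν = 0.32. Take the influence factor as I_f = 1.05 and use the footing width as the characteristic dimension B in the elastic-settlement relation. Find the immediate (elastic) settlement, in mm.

S_e ≈ 13.1 mm

Immediate (elastic) settlement: S_e = q·B·(1−ν²)/E_s · I_f.
S_e = 186 × 3.8 × (1 − 0.32²) / 50900 × 1.05
    = 186 × 3.8 × 0.8976 / 50900 × 1.05
    = 0.01309 m = 13.09 mm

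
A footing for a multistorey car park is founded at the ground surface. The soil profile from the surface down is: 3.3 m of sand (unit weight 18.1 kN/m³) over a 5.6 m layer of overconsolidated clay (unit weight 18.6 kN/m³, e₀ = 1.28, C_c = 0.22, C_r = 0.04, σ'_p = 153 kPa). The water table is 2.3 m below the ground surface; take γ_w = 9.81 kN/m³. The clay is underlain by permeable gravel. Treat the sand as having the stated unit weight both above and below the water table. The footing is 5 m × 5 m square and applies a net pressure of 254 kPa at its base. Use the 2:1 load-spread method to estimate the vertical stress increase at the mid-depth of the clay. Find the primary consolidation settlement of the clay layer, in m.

Mid-depth of clay below the ground surface: z = 3.3 + 5.6/2 = 6.1 m.
Total vertical stress at mid-clay: σ_v = 18.1×3.3 + 18.6×2.8 = 111.81 kPa.
Pore pressure: u = 9.81×(6.1 − 2.3) = 37.278 kPa.
Initial effective stress: σ'_0 = σ_v − u = 111.81 − 37.278 = 74.532 kPa.
Stress increase at mid-clay by the 2:1 spreading method:
Δσ = qBL/((B+z)(L+z)) = 254×5×5/((5+6.1)(5+6.1)) = 51.538 kPa
Final effective stress: σ'_f = 74.532 + 51.538 = 126.07 kPa.
σ'_f = 126.07 ≤ σ'_p = 153 kPa, so the clay remains overconsolidated and only the recompression index applies:
S_c = C_r·H/(1+e₀)·log₁₀(σ'_f/σ'_0) = 0.04×5.6/2.28×log₁₀(126.07/74.532)
    = 0.098244 × 0.22827 = 0.02243 m

S_c ≈ 0.0224 m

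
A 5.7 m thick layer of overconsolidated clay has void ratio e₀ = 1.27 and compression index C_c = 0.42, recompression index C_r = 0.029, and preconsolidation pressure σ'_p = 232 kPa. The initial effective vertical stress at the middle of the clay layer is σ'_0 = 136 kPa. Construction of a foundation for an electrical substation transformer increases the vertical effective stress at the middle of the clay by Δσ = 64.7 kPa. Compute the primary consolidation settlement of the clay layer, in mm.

S_c ≈ 12.3 mm

Final effective stress: σ'_f = 136 + 64.7 = 200.7 kPa.
σ'_f = 200.7 ≤ σ'_p = 232 kPa, so the clay remains overconsolidated and only the recompression index applies:
S_c = C_r·H/(1+e₀)·log₁₀(σ'_f/σ'_0) = 0.029×5.7/2.27×log₁₀(200.7/136)
    = 0.072819 × 0.16901 = 0.01231 m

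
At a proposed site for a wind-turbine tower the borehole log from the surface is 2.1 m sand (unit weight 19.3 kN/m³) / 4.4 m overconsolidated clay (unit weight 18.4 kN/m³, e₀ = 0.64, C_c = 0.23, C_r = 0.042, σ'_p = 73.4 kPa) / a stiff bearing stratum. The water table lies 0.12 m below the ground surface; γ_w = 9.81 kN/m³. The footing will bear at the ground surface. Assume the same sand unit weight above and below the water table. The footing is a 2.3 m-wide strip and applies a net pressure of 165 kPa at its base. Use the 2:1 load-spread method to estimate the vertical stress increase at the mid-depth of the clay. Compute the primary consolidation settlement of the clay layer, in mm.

S_c ≈ 106 mm

Mid-depth of clay below the ground surface: z = 2.1 + 4.4/2 = 4.3 m.
Total vertical stress at mid-clay: σ_v = 19.3×2.1 + 18.4×2.2 = 81.01 kPa.
Pore pressure: u = 9.81×(4.3 − 0.12) = 41.006 kPa.
Initial effective stress: σ'_0 = σ_v − u = 81.01 − 41.006 = 40.004 kPa.
Stress increase at mid-clay by the 2:1 spreading method:
Δσ = qB/(B+z) = 165×2.3/(2.3+4.3) = 57.5 kPa
Final effective stress: σ'_f = 40.004 + 57.5 = 97.504 kPa.
σ'_f = 97.504 > σ'_p = 73.4 kPa, so the stress path crosses the preconsolidation pressure — recompression up to σ'_p, then virgin compression beyond:
S_c = H/(1+e₀)·[C_r·log₁₀(σ'_p/σ'_0) + C_c·log₁₀(σ'_f/σ'_p)]
    = 4.4/1.64 × [0.042×log₁₀(73.4/40.004) + 0.23×log₁₀(97.504/73.4)]
    = 2.6829 × [0.011071 + 0.028365] = 0.1058 m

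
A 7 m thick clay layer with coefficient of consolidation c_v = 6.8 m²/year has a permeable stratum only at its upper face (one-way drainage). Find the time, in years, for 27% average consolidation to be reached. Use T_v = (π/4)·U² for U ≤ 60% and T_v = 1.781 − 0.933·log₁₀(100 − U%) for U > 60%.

Drainage path length: H_d = H = 7 m (single drainage).
U ≤ 60%: T_v = (π/4)·U² = (π/4)×0.27² = 0.057256.
t = T_v·H_d²/c_v = 0.057256×7²/6.8 = 0.4126 years.

t ≈ 0.413 years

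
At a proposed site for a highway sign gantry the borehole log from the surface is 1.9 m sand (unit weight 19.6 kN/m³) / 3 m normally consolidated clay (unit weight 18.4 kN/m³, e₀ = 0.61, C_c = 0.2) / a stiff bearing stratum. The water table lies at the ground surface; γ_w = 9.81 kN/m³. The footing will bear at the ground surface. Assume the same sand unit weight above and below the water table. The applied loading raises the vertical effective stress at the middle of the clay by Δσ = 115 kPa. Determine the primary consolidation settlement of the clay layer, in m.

Mid-depth of clay below the ground surface: z = 1.9 + 3/2 = 3.4 m.
Total vertical stress at mid-clay: σ_v = 19.6×1.9 + 18.4×1.5 = 64.84 kPa.
Pore pressure: u = 9.81×(3.4 − 0) = 33.354 kPa.
Initial effective stress: σ'_0 = σ_v − u = 64.84 − 33.354 = 31.486 kPa.
Final effective stress: σ'_f = σ'_0 + Δσ = 31.486 + 115 = 146.49 kPa.
Normally consolidated clay, so the full stress increment lies on the virgin compression line:
S_c = C_c·H/(1+e₀)·log₁₀(σ'_f/σ'_0) = 0.2×3/(1+0.61)×log₁₀(146.49/31.486)
    = 0.37267 × 0.66769 = 0.2488 m

S_c ≈ 0.249 m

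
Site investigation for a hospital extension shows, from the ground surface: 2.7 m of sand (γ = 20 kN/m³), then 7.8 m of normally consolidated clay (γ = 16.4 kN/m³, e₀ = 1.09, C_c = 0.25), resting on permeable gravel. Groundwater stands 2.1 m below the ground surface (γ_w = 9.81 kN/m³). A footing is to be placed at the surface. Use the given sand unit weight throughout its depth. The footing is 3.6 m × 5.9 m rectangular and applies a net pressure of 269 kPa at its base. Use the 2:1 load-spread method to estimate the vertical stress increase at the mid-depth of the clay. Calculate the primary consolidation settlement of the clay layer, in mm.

Mid-depth of clay below the ground surface: z = 2.7 + 7.8/2 = 6.6 m.
Total vertical stress at mid-clay: σ_v = 20×2.7 + 16.4×3.9 = 117.96 kPa.
Pore pressure: u = 9.81×(6.6 − 2.1) = 44.145 kPa.
Initial effective stress: σ'_0 = σ_v − u = 117.96 − 44.145 = 73.815 kPa.
Stress increase at mid-clay by the 2:1 spreading method:
Δσ = qBL/((B+z)(L+z)) = 269×3.6×5.9/((3.6+6.6)(5.9+6.6)) = 44.812 kPa
Final effective stress: σ'_f = σ'_0 + Δσ = 73.815 + 44.812 = 118.63 kPa.
Normally consolidated clay, so the full stress increment lies on the virgin compression line:
S_c = C_c·H/(1+e₀)·log₁₀(σ'_f/σ'_0) = 0.25×7.8/(1+1.09)×log₁₀(118.63/73.815)
    = 0.93301 × 0.20605 = 0.1922 m

S_c ≈ 192 mm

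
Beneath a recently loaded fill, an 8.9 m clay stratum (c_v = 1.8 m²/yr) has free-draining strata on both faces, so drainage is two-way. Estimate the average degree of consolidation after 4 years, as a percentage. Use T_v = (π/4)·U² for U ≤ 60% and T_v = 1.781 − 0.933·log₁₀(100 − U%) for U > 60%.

U ≈ 66.9 %

Drainage path length: H_d = H/2 = 4.45 m (double drainage).
T_v = c_v·t/H_d² = 1.8×4/4.45² = 0.36359.
T_v = 0.36359 corresponds to the U > 60% branch:
U = 1 − 10^((1.781 − T_v)/0.933)/100 = 0.6695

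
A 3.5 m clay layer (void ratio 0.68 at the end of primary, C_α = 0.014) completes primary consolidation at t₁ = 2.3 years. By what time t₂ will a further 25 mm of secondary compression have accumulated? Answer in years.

S_s = C_α·H/(1+e_p)·log₁₀(t₂/t₁) ⇒ log₁₀(t₂/t₁) = S_s·(1+e_p)/(C_α·H).
log₁₀(t₂/t₁) = 0.025 × (1+0.68) / (0.014×3.5) = 0.8571
t₂ = t₁ × 10^0.8571 = 2.3 × 7.197 = 16.55 years

t₂ ≈ 16.6 years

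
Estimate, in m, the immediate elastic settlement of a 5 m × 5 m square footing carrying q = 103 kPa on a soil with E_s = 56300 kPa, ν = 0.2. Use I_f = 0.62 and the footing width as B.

S_e ≈ 0.00544 m

Immediate (elastic) settlement: S_e = q·B·(1−ν²)/E_s · I_f.
S_e = 103 × 5 × (1 − 0.2²) / 56300 × 0.62
    = 103 × 5 × 0.96 / 56300 × 0.62
    = 0.005445 m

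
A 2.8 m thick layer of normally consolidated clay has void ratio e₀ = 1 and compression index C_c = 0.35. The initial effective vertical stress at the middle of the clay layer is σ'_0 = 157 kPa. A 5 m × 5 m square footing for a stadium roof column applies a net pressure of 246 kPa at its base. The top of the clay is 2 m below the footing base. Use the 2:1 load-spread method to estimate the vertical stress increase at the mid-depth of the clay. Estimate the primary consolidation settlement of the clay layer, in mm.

S_c ≈ 94 mm

Mid-depth of clay below the footing base: z = 2 + 2.8/2 = 3.4 m.
Stress increase at mid-clay by the 2:1 spreading method:
Δσ = qBL/((B+z)(L+z)) = 246×5×5/((5+3.4)(5+3.4)) = 87.16 kPa
Final effective stress: σ'_f = σ'_0 + Δσ = 157 + 87.16 = 244.16 kPa.
Normally consolidated clay, so the full stress increment lies on the virgin compression line:
S_c = C_c·H/(1+e₀)·log₁₀(σ'_f/σ'_0) = 0.35×2.8/(1+1)×log₁₀(244.16/157)
    = 0.49 × 0.19177 = 0.09397 m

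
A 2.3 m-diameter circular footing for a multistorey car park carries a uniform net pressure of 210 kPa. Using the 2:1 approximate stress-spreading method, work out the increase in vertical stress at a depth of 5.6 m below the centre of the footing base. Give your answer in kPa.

By the 2:1 method the load spreads at 1 horizontal : 2 vertical, so at depth z the loaded area has grown by z in each plan dimension:
Δσ ≈ qD²/(D+z)² = 210×2.3²/(2.3+5.6)² = 17.8 kPa

Δσ_z ≈ 17.8 kPa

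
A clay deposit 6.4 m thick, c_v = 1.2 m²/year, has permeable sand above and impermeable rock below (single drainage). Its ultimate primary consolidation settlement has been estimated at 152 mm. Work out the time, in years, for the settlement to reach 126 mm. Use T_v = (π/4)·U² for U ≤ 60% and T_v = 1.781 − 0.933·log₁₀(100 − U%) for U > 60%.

t ≈ 21.5 years

Drainage path length: H_d = H = 6.4 m (single drainage).
U = S(t)/S_ult = 126/152 = 0.8289.
U > 60%: T_v = 1.781 − 0.933·log₁₀(100 − 82.895) = 0.63049.
t = T_v·H_d²/c_v = 0.63049×6.4²/1.2 = 21.52 years.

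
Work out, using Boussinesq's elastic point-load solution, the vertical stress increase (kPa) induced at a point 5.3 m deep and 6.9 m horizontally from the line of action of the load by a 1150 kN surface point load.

Δσ_z ≈ 1.64 kPa

Boussinesq vertical stress below a point load on an elastic half-space:
Δσ_z = 3P/(2πz²) · [1 + (r/z)²]^(−5/2)
r/z = 6.9/5.3 = 1.3019; [1+(r/z)²]^(−5/2) = 0.083876.
Δσ_z = 3×1150/(2π×5.3²) × 0.083876 = 19.547 × 0.083876 = 1.64 kPa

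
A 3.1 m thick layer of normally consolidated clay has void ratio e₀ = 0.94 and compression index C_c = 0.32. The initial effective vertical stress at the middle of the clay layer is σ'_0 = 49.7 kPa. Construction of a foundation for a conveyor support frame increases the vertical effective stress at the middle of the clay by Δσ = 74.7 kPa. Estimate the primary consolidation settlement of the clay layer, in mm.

Final effective stress: σ'_f = σ'_0 + Δσ = 49.7 + 74.7 = 124.4 kPa.
Normally consolidated clay, so the full stress increment lies on the virgin compression line:
S_c = C_c·H/(1+e₀)·log₁₀(σ'_f/σ'_0) = 0.32×3.1/(1+0.94)×log₁₀(124.4/49.7)
    = 0.51134 × 0.39846 = 0.2037 m

S_c ≈ 204 mm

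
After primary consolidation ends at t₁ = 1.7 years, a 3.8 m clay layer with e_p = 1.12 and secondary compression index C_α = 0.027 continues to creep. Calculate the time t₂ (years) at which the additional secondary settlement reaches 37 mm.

S_s = C_α·H/(1+e_p)·log₁₀(t₂/t₁) ⇒ log₁₀(t₂/t₁) = S_s·(1+e_p)/(C_α·H).
log₁₀(t₂/t₁) = 0.037 × (1+1.12) / (0.027×3.8) = 0.7645
t₂ = t₁ × 10^0.7645 = 1.7 × 5.815 = 9.885 years

t₂ ≈ 9.88 years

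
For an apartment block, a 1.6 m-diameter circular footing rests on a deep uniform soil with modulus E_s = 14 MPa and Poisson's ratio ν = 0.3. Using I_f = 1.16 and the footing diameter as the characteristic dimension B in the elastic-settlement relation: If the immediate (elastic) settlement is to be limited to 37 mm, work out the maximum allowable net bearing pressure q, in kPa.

q ≈ 307 kPa

E_s = 14 MPa = 14000 kPa.
S_e = q·B·(1−ν²)/E_s · I_f  ⇒  q = S_e·E_s / (B·(1−ν²)·I_f).
q = 0.037 × 14000 / (1.6 × 0.91 × 1.16) = 306.7 kPa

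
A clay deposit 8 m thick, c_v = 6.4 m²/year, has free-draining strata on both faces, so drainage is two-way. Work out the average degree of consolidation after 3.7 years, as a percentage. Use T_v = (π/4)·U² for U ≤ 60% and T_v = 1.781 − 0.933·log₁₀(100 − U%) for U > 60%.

U ≈ 97.9 %

Drainage path length: H_d = H/2 = 4 m (double drainage).
T_v = c_v·t/H_d² = 6.4×3.7/4² = 1.48.
T_v = 1.48 corresponds to the U > 60% branch:
U = 1 − 10^((1.781 − T_v)/0.933)/100 = 0.979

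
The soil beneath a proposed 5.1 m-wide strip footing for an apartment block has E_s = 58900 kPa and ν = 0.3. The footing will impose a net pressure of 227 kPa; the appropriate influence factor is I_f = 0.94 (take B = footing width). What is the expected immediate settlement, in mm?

S_e ≈ 16.8 mm

Immediate (elastic) settlement: S_e = q·B·(1−ν²)/E_s · I_f.
S_e = 227 × 5.1 × (1 − 0.3²) / 58900 × 0.94
    = 227 × 5.1 × 0.91 / 58900 × 0.94
    = 0.01681 m = 16.81 mm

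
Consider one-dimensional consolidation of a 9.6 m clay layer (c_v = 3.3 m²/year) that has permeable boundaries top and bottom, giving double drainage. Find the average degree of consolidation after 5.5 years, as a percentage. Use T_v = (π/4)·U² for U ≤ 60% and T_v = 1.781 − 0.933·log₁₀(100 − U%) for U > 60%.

Drainage path length: H_d = H/2 = 4.8 m (double drainage).
T_v = c_v·t/H_d² = 3.3×5.5/4.8² = 0.78776.
T_v = 0.78776 corresponds to the U > 60% branch:
U = 1 − 10^((1.781 − T_v)/0.933)/100 = 0.884

U ≈ 88.4 %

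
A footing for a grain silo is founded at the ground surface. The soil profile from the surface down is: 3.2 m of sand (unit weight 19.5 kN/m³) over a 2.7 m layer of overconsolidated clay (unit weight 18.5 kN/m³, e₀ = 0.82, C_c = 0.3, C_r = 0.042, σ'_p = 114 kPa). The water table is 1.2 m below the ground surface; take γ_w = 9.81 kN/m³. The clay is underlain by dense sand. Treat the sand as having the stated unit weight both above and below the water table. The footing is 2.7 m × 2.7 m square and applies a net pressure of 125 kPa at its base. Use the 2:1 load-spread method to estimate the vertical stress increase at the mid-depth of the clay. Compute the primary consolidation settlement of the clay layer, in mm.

S_c ≈ 7.47 mm

Mid-depth of clay below the ground surface: z = 3.2 + 2.7/2 = 4.55 m.
Total vertical stress at mid-clay: σ_v = 19.5×3.2 + 18.5×1.35 = 87.375 kPa.
Pore pressure: u = 9.81×(4.55 − 1.2) = 32.864 kPa.
Initial effective stress: σ'_0 = σ_v − u = 87.375 − 32.864 = 54.511 kPa.
Stress increase at mid-clay by the 2:1 spreading method:
Δσ = qBL/((B+z)(L+z)) = 125×2.7×2.7/((2.7+4.55)(2.7+4.55)) = 17.337 kPa
Final effective stress: σ'_f = 54.511 + 17.337 = 71.848 kPa.
σ'_f = 71.848 ≤ σ'_p = 114 kPa, so the clay remains overconsolidated and only the recompression index applies:
S_c = C_r·H/(1+e₀)·log₁₀(σ'_f/σ'_0) = 0.042×2.7/1.82×log₁₀(71.848/54.511)
    = 0.062307 × 0.11993 = 0.007472 m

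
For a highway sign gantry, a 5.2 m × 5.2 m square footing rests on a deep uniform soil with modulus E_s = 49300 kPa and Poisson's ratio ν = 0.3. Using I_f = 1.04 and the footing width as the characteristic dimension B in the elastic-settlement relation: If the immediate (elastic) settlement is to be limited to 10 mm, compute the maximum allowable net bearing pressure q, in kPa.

S_e = q·B·(1−ν²)/E_s · I_f  ⇒  q = S_e·E_s / (B·(1−ν²)·I_f).
q = 0.01 × 49300 / (5.2 × 0.91 × 1.04) = 100.2 kPa

q ≈ 100 kPa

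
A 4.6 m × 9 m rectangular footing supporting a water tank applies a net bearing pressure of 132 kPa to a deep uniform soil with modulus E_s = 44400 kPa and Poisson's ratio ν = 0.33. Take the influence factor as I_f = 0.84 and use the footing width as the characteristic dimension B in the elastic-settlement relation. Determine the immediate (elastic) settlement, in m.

S_e ≈ 0.0102 m

Immediate (elastic) settlement: S_e = q·B·(1−ν²)/E_s · I_f.
S_e = 132 × 4.6 × (1 − 0.33²) / 44400 × 0.84
    = 132 × 4.6 × 0.8911 / 44400 × 0.84
    = 0.01024 m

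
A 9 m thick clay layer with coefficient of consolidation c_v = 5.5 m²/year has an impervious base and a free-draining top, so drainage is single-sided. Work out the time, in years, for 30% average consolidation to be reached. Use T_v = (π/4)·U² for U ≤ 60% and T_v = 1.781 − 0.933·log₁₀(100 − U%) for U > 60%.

t ≈ 1.04 years

Drainage path length: H_d = H = 9 m (single drainage).
U ≤ 60%: T_v = (π/4)·U² = (π/4)×0.3² = 0.070686.
t = T_v·H_d²/c_v = 0.070686×9²/5.5 = 1.041 years.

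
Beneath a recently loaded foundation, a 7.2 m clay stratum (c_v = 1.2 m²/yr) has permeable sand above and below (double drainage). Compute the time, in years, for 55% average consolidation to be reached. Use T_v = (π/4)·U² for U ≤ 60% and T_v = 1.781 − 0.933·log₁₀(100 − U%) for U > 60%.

t ≈ 2.57 years

Drainage path length: H_d = H/2 = 3.6 m (double drainage).
U ≤ 60%: T_v = (π/4)·U² = (π/4)×0.55² = 0.23758.
t = T_v·H_d²/c_v = 0.23758×3.6²/1.2 = 2.566 years.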